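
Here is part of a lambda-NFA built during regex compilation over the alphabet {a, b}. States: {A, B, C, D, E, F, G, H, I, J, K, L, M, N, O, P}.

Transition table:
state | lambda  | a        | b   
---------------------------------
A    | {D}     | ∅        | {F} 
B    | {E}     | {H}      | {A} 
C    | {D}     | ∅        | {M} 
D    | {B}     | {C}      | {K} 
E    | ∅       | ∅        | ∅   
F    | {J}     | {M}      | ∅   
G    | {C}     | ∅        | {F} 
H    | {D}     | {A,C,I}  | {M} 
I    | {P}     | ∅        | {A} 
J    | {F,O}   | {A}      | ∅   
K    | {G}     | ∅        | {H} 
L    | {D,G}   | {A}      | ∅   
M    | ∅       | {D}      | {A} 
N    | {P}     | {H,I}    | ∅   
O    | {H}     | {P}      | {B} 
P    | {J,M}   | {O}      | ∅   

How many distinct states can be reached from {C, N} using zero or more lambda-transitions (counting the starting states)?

Start with {C, N}.
From C via lambda: add D.
From N via lambda: add P.
From D via lambda: add B.
From P via lambda: add J, M.
From B via lambda: add E.
From J via lambda: add F, O.
From O via lambda: add H.
lambda-closure = {B, C, D, E, F, H, J, M, N, O, P}, which has 11 states.

11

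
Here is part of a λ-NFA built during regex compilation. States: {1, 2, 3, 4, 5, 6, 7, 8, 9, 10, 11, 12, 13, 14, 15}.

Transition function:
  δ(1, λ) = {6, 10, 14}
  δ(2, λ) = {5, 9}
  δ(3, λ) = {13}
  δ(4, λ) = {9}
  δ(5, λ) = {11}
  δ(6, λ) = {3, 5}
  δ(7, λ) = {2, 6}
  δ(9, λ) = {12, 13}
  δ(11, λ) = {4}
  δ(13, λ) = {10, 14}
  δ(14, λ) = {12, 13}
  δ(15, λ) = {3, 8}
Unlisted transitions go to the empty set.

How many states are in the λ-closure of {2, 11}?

Start with {2, 11}.
From 2 via λ: add 5, 9.
From 11 via λ: add 4.
From 9 via λ: add 12, 13.
From 13 via λ: add 10, 14.
λ-closure = {2, 4, 5, 9, 10, 11, 12, 13, 14}, which has 9 states.

9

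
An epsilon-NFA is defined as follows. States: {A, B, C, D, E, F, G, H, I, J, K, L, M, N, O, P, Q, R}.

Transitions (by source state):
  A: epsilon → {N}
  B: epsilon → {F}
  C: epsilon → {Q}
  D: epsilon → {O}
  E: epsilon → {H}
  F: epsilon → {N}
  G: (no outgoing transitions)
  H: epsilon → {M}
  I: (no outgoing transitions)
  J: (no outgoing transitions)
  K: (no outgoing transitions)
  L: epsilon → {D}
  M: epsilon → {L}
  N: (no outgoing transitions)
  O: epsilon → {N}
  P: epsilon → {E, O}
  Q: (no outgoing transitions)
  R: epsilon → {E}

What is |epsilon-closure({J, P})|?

9

Start with {J, P}.
From P via epsilon: add E, O.
From E via epsilon: add H.
From O via epsilon: add N.
From H via epsilon: add M.
From M via epsilon: add L.
From L via epsilon: add D.
epsilon-closure = {D, E, H, J, L, M, N, O, P}, which has 9 states.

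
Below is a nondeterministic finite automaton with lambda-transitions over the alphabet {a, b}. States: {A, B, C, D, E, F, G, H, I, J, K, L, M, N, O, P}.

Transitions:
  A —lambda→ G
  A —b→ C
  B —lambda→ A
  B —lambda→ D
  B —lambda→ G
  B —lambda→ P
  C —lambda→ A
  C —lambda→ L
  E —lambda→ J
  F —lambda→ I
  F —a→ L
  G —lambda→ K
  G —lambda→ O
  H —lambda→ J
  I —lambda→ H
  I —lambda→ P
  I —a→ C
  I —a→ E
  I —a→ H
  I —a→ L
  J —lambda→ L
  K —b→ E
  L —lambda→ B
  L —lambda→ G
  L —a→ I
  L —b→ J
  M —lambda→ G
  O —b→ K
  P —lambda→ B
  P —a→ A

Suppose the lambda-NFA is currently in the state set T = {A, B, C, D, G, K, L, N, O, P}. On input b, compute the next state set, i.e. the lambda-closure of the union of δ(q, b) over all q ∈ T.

{A, B, C, D, E, G, J, K, L, O, P}

A on b → {C}.
K on b → {E}.
L on b → {J}.
O on b → {K}.
No b-transition from B, C, D, G, N, P.
Union after reading b: {C, E, J, K}.
Now take the lambda-closure:
From C via lambda: add A, L.
From A via lambda: add G.
From L via lambda: add B.
From B via lambda: add D, P.
From G via lambda: add O.
No new states can be added; the closed set is {A, B, C, D, E, G, J, K, L, O, P}.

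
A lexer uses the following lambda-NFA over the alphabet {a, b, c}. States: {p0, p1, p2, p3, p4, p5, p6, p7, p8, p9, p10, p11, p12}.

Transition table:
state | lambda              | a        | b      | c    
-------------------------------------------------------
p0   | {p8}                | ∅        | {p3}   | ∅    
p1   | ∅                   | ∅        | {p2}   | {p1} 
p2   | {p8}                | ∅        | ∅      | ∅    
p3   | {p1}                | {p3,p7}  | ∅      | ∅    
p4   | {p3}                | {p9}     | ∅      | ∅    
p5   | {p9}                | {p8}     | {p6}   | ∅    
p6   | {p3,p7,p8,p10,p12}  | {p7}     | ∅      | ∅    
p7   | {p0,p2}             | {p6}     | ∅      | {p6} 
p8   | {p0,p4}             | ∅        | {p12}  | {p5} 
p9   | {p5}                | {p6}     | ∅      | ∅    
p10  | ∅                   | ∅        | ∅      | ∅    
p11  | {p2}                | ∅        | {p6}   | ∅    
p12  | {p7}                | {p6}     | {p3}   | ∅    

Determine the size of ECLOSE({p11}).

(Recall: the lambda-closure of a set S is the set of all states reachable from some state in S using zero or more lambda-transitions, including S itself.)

7

Start with {p11}.
From p11 via lambda: add p2.
From p2 via lambda: add p8.
From p8 via lambda: add p0, p4.
From p4 via lambda: add p3.
From p3 via lambda: add p1.
lambda-closure = {p0, p1, p2, p3, p4, p8, p11}, which has 7 states.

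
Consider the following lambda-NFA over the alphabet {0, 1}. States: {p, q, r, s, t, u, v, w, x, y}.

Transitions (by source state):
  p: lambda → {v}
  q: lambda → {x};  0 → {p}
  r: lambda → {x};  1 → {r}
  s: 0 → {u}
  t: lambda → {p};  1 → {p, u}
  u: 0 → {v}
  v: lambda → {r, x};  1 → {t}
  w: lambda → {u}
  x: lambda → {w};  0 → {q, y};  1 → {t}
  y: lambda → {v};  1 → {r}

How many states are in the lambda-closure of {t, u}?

Start with {t, u}.
From t via lambda: add p.
From p via lambda: add v.
From v via lambda: add r, x.
From x via lambda: add w.
lambda-closure = {p, r, t, u, v, w, x}, which has 7 states.

7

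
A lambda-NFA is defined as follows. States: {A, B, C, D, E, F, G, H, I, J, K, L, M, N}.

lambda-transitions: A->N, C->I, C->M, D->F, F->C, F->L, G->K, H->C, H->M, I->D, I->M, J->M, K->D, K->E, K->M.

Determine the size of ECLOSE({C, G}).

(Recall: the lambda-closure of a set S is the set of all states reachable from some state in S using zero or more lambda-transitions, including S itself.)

Start with {C, G}.
From C via lambda: add I, M.
From G via lambda: add K.
From I via lambda: add D.
From K via lambda: add E.
From D via lambda: add F.
From F via lambda: add L.
lambda-closure = {C, D, E, F, G, I, K, L, M}, which has 9 states.

9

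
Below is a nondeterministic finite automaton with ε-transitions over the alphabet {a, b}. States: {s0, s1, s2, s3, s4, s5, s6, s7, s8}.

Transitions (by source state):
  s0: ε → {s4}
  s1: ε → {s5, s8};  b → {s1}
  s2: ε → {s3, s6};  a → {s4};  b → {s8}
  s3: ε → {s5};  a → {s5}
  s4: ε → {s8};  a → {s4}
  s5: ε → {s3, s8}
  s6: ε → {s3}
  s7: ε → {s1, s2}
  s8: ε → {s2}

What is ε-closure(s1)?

Start with {s1}.
From s1 via ε: add s5, s8.
From s5 via ε: add s3.
From s8 via ε: add s2.
From s2 via ε: add s6.
No new states can be added; the closed set is {s1, s2, s3, s5, s6, s8}.

{s1, s2, s3, s5, s6, s8}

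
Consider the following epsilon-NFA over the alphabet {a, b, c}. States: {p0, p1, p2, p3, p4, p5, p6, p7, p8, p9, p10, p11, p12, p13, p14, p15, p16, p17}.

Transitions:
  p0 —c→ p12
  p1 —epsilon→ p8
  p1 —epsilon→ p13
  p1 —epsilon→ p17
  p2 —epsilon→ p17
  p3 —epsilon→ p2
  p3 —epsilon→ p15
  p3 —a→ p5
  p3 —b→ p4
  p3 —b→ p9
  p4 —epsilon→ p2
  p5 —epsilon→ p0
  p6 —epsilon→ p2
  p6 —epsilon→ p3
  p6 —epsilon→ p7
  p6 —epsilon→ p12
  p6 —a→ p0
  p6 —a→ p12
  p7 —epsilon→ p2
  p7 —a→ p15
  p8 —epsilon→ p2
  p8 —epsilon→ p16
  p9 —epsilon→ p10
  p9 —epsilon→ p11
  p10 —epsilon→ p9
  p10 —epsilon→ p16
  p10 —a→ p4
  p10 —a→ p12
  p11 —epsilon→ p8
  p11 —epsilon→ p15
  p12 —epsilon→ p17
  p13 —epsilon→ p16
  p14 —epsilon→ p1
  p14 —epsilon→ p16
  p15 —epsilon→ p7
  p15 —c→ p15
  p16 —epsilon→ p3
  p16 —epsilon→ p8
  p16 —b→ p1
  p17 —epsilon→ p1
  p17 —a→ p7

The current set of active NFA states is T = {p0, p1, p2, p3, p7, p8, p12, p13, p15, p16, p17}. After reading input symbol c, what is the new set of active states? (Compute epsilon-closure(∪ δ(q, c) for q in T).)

p0 on c → {p12}.
p15 on c → {p15}.
No c-transition from p1, p2, p3, p7, p8, p12, p13, p16, p17.
Union after reading c: {p12, p15}.
Now take the epsilon-closure:
From p12 via epsilon: add p17.
From p15 via epsilon: add p7.
From p7 via epsilon: add p2.
From p17 via epsilon: add p1.
From p1 via epsilon: add p8, p13.
From p8 via epsilon: add p16.
From p16 via epsilon: add p3.
No new states can be added; the closed set is {p1, p2, p3, p7, p8, p12, p13, p15, p16, p17}.

{p1, p2, p3, p7, p8, p12, p13, p15, p16, p17}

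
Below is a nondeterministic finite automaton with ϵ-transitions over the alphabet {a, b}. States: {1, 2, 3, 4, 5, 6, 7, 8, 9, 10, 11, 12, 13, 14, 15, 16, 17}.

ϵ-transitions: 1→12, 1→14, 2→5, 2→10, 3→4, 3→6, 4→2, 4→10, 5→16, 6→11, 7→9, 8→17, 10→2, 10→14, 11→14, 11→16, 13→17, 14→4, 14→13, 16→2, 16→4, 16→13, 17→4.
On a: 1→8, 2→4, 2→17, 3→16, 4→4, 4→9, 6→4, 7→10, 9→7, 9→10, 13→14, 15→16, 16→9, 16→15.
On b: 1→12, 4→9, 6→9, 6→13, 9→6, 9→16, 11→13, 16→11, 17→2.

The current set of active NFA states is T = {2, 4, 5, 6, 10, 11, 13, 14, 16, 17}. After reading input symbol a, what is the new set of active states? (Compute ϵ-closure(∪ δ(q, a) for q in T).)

2 on a → {4, 17}.
4 on a → {4, 9}.
6 on a → {4}.
13 on a → {14}.
16 on a → {9, 15}.
No a-transition from 5, 10, 11, 14, 17.
Union after reading a: {4, 9, 14, 15, 17}.
Now take the ϵ-closure:
From 4 via ϵ: add 2, 10.
From 14 via ϵ: add 13.
From 2 via ϵ: add 5.
From 5 via ϵ: add 16.
No new states can be added; the closed set is {2, 4, 5, 9, 10, 13, 14, 15, 16, 17}.

{2, 4, 5, 9, 10, 13, 14, 15, 16, 17}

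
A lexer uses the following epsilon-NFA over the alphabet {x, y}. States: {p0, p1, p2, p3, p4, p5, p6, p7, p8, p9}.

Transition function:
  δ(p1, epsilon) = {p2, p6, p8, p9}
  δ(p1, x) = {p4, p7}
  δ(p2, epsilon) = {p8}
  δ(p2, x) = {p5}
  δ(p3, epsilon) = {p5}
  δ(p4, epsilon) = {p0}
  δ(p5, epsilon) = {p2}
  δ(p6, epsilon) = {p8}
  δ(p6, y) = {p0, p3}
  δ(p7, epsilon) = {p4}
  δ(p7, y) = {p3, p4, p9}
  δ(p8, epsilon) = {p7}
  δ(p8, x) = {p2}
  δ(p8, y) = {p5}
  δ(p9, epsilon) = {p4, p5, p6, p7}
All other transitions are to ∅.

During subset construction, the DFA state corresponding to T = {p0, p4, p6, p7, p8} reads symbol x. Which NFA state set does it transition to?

{p0, p2, p4, p7, p8}

p8 on x → {p2}.
No x-transition from p0, p4, p6, p7.
Union after reading x: {p2}.
Now take the epsilon-closure:
From p2 via epsilon: add p8.
From p8 via epsilon: add p7.
From p7 via epsilon: add p4.
From p4 via epsilon: add p0.
No new states can be added; the closed set is {p0, p2, p4, p7, p8}.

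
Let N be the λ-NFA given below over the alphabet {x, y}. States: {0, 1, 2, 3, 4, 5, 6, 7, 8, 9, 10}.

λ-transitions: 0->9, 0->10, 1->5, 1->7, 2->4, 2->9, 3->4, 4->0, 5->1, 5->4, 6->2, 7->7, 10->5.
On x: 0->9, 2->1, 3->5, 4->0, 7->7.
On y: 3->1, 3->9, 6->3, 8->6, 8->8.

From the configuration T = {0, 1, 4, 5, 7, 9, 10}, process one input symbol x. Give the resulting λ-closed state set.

0 on x → {9}.
4 on x → {0}.
7 on x → {7}.
No x-transition from 1, 5, 9, 10.
Union after reading x: {0, 7, 9}.
Now take the λ-closure:
From 0 via λ: add 10.
From 10 via λ: add 5.
From 5 via λ: add 1, 4.
No new states can be added; the closed set is {0, 1, 4, 5, 7, 9, 10}.

{0, 1, 4, 5, 7, 9, 10}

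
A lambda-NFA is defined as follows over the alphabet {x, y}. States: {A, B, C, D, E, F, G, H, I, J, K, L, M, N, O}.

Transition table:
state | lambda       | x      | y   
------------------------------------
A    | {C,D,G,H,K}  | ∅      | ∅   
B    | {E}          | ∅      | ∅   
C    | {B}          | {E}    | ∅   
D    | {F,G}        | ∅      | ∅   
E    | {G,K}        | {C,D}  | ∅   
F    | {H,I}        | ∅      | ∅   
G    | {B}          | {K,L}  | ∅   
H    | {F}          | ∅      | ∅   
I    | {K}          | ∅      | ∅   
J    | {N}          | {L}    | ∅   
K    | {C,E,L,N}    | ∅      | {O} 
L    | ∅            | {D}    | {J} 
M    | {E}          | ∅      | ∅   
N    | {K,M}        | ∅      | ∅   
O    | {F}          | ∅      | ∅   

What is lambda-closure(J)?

{B, C, E, G, J, K, L, M, N}

Start with {J}.
From J via lambda: add N.
From N via lambda: add K, M.
From K via lambda: add C, E, L.
From C via lambda: add B.
From E via lambda: add G.
No new states can be added; the closed set is {B, C, E, G, J, K, L, M, N}.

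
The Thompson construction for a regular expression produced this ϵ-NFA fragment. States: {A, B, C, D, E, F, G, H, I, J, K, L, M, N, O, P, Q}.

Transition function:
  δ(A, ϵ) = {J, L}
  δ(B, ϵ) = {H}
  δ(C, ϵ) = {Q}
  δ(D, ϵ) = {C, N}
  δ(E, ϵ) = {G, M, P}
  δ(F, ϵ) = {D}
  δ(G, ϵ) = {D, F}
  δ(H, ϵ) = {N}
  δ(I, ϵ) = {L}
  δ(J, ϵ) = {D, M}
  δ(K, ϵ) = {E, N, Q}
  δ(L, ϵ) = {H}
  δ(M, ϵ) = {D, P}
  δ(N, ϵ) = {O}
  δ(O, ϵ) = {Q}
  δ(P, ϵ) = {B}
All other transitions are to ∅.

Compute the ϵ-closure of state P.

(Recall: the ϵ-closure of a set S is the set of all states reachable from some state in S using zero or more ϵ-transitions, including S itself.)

{B, H, N, O, P, Q}

Start with {P}.
From P via ϵ: add B.
From B via ϵ: add H.
From H via ϵ: add N.
From N via ϵ: add O.
From O via ϵ: add Q.
No new states can be added; the closed set is {B, H, N, O, P, Q}.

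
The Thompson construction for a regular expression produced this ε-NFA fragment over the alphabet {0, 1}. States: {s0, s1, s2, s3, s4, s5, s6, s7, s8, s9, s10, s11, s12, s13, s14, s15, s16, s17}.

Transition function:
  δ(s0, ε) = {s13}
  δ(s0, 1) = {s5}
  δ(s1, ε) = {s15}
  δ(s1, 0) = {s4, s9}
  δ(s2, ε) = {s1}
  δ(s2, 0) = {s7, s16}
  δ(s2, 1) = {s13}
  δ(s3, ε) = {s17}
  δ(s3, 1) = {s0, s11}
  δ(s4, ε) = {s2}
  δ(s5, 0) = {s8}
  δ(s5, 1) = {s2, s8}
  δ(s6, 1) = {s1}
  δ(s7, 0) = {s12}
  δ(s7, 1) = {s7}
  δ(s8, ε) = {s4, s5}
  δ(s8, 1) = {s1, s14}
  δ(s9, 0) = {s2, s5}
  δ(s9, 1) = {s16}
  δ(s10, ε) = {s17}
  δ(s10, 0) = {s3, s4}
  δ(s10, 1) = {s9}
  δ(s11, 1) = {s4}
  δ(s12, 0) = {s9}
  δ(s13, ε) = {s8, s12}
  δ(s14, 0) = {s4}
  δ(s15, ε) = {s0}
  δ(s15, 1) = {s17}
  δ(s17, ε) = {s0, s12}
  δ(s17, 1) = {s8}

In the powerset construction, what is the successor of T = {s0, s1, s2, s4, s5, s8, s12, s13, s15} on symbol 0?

s1 on 0 → {s4, s9}.
s2 on 0 → {s7, s16}.
s5 on 0 → {s8}.
s12 on 0 → {s9}.
No 0-transition from s0, s4, s8, s13, s15.
Union after reading 0: {s4, s7, s8, s9, s16}.
Now take the ε-closure:
From s4 via ε: add s2.
From s8 via ε: add s5.
From s2 via ε: add s1.
From s1 via ε: add s15.
From s15 via ε: add s0.
From s0 via ε: add s13.
From s13 via ε: add s12.
No new states can be added; the closed set is {s0, s1, s2, s4, s5, s7, s8, s9, s12, s13, s15, s16}.

{s0, s1, s2, s4, s5, s7, s8, s9, s12, s13, s15, s16}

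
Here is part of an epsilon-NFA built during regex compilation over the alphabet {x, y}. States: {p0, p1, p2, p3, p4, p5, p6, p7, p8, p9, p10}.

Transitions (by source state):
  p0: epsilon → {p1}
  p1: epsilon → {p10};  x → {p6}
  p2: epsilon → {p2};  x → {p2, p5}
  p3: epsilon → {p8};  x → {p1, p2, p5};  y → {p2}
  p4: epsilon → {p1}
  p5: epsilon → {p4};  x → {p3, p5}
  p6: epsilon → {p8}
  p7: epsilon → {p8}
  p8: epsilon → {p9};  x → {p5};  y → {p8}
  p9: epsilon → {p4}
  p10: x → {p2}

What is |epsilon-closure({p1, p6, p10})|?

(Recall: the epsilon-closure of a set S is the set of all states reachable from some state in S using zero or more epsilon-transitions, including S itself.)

Start with {p1, p6, p10}.
From p6 via epsilon: add p8.
From p8 via epsilon: add p9.
From p9 via epsilon: add p4.
epsilon-closure = {p1, p4, p6, p8, p9, p10}, which has 6 states.

6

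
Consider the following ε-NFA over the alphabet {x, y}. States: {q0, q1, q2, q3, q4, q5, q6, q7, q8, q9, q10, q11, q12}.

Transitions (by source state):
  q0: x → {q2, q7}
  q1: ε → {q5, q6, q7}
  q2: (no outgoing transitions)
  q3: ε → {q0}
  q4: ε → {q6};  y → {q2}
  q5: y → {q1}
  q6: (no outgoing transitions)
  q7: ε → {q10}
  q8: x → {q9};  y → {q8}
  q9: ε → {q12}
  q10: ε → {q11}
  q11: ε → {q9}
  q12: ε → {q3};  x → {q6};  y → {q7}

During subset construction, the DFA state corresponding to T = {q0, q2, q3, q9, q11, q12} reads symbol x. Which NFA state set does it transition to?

{q0, q2, q3, q6, q7, q9, q10, q11, q12}

q0 on x → {q2, q7}.
q12 on x → {q6}.
No x-transition from q2, q3, q9, q11.
Union after reading x: {q2, q6, q7}.
Now take the ε-closure:
From q7 via ε: add q10.
From q10 via ε: add q11.
From q11 via ε: add q9.
From q9 via ε: add q12.
From q12 via ε: add q3.
From q3 via ε: add q0.
No new states can be added; the closed set is {q0, q2, q3, q6, q7, q9, q10, q11, q12}.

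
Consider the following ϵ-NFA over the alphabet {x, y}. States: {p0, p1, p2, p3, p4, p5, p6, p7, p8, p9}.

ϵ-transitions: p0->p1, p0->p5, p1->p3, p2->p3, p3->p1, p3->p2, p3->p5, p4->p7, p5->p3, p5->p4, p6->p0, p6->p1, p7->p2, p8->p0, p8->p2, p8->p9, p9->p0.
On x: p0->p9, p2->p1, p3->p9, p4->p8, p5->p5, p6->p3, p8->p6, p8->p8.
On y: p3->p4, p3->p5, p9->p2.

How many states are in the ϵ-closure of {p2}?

6

Start with {p2}.
From p2 via ϵ: add p3.
From p3 via ϵ: add p1, p5.
From p5 via ϵ: add p4.
From p4 via ϵ: add p7.
ϵ-closure = {p1, p2, p3, p4, p5, p7}, which has 6 states.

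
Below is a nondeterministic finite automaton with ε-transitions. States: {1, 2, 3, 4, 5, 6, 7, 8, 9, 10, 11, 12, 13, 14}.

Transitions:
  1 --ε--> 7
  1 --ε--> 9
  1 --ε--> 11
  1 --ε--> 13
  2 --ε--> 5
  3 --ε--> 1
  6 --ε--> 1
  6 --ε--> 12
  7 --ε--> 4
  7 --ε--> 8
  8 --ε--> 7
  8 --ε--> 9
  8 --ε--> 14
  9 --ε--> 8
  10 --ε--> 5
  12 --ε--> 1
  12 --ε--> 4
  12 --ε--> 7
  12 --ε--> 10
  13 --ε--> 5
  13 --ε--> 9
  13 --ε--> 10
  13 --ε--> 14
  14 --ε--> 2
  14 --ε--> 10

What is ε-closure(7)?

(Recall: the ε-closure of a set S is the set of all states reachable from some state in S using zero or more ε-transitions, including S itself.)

{2, 4, 5, 7, 8, 9, 10, 14}

Start with {7}.
From 7 via ε: add 4, 8.
From 8 via ε: add 9, 14.
From 14 via ε: add 2, 10.
From 2 via ε: add 5.
No new states can be added; the closed set is {2, 4, 5, 7, 8, 9, 10, 14}.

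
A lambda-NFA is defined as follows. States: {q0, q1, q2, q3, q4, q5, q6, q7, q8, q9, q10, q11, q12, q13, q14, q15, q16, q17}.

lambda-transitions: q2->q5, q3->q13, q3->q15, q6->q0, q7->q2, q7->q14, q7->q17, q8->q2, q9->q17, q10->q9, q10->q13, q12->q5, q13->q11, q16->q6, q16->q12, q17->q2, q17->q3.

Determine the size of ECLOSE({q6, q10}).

11

Start with {q6, q10}.
From q6 via lambda: add q0.
From q10 via lambda: add q9, q13.
From q9 via lambda: add q17.
From q13 via lambda: add q11.
From q17 via lambda: add q2, q3.
From q2 via lambda: add q5.
From q3 via lambda: add q15.
lambda-closure = {q0, q2, q3, q5, q6, q9, q10, q11, q13, q15, q17}, which has 11 states.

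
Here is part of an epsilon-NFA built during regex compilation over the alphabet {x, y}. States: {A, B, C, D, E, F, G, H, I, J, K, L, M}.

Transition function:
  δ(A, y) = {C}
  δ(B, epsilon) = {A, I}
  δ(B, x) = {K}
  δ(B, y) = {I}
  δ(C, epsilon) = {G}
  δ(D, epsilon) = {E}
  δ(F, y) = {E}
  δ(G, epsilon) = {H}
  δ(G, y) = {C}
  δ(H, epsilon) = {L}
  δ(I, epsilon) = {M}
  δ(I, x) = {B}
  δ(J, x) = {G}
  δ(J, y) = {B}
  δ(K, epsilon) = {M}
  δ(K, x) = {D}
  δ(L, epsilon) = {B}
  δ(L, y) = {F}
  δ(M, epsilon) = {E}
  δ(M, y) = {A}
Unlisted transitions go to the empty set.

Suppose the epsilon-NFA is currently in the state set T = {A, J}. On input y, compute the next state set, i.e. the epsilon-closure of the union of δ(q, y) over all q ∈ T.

{A, B, C, E, G, H, I, L, M}

A on y → {C}.
J on y → {B}.
Union after reading y: {B, C}.
Now take the epsilon-closure:
From B via epsilon: add A, I.
From C via epsilon: add G.
From G via epsilon: add H.
From I via epsilon: add M.
From H via epsilon: add L.
From M via epsilon: add E.
No new states can be added; the closed set is {A, B, C, E, G, H, I, L, M}.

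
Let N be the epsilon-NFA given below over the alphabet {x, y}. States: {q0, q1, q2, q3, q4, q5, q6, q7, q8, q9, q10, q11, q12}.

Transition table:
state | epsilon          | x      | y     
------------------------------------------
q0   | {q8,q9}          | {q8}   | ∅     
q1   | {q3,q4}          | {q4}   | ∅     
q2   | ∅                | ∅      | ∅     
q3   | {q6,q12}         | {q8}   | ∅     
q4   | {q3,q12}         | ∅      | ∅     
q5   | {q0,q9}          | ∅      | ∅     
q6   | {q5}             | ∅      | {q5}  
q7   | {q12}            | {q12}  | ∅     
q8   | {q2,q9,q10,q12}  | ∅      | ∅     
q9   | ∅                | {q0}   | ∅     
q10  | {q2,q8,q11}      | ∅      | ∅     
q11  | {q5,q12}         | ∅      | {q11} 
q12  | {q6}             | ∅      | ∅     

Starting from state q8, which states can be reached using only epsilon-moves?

{q0, q2, q5, q6, q8, q9, q10, q11, q12}

Start with {q8}.
From q8 via epsilon: add q2, q9, q10, q12.
From q10 via epsilon: add q11.
From q12 via epsilon: add q6.
From q6 via epsilon: add q5.
From q5 via epsilon: add q0.
No new states can be added; the closed set is {q0, q2, q5, q6, q8, q9, q10, q11, q12}.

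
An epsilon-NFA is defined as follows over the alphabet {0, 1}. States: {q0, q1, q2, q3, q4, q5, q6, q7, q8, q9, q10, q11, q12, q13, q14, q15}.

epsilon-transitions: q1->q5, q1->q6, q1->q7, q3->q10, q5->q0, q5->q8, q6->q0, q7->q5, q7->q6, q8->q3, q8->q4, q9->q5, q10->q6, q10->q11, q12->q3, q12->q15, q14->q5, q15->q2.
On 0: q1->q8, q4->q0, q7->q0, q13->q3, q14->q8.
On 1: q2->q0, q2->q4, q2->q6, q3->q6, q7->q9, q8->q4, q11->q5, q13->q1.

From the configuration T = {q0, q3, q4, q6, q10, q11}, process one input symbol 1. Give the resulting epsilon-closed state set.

q3 on 1 → {q6}.
q11 on 1 → {q5}.
No 1-transition from q0, q4, q6, q10.
Union after reading 1: {q5, q6}.
Now take the epsilon-closure:
From q5 via epsilon: add q0, q8.
From q8 via epsilon: add q3, q4.
From q3 via epsilon: add q10.
From q10 via epsilon: add q11.
No new states can be added; the closed set is {q0, q3, q4, q5, q6, q8, q10, q11}.

{q0, q3, q4, q5, q6, q8, q10, q11}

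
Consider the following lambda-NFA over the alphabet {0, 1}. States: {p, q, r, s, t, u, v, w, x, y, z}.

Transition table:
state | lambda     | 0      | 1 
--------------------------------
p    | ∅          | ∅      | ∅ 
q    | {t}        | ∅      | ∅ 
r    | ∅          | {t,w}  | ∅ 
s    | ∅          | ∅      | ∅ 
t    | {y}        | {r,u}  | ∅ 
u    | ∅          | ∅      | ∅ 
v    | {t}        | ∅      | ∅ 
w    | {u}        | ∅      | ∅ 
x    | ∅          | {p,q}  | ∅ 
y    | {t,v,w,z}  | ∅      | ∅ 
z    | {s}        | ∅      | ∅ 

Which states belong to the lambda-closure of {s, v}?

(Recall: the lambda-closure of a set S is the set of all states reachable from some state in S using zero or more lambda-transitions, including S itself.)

Start with {s, v}.
From v via lambda: add t.
From t via lambda: add y.
From y via lambda: add w, z.
From w via lambda: add u.
No new states can be added; the closed set is {s, t, u, v, w, y, z}.

{s, t, u, v, w, y, z}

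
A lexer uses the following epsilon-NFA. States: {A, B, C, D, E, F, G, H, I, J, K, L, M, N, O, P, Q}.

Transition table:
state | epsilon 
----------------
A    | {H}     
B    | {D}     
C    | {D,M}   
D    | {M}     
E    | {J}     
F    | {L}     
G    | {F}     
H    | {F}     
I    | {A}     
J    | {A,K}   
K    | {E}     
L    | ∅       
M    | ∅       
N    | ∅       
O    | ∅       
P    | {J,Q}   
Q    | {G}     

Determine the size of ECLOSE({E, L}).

7

Start with {E, L}.
From E via epsilon: add J.
From J via epsilon: add A, K.
From A via epsilon: add H.
From H via epsilon: add F.
epsilon-closure = {A, E, F, H, J, K, L}, which has 7 states.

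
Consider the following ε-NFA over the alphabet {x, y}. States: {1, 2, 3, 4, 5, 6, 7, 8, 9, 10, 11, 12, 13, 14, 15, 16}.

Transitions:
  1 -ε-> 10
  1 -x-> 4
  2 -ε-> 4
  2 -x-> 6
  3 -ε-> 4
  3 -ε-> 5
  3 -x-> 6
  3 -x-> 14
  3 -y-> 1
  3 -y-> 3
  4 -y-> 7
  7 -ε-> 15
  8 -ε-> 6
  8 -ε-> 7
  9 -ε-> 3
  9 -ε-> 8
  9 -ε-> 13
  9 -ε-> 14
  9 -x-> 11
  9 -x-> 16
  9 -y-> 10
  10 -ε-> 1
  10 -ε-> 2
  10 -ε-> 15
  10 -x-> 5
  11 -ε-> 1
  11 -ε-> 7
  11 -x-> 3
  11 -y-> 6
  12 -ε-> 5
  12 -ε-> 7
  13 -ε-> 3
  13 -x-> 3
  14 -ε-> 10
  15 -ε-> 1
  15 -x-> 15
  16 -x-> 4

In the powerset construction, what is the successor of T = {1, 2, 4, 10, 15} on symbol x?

{1, 2, 4, 5, 6, 10, 15}

1 on x → {4}.
2 on x → {6}.
10 on x → {5}.
15 on x → {15}.
No x-transition from 4.
Union after reading x: {4, 5, 6, 15}.
Now take the ε-closure:
From 15 via ε: add 1.
From 1 via ε: add 10.
From 10 via ε: add 2.
No new states can be added; the closed set is {1, 2, 4, 5, 6, 10, 15}.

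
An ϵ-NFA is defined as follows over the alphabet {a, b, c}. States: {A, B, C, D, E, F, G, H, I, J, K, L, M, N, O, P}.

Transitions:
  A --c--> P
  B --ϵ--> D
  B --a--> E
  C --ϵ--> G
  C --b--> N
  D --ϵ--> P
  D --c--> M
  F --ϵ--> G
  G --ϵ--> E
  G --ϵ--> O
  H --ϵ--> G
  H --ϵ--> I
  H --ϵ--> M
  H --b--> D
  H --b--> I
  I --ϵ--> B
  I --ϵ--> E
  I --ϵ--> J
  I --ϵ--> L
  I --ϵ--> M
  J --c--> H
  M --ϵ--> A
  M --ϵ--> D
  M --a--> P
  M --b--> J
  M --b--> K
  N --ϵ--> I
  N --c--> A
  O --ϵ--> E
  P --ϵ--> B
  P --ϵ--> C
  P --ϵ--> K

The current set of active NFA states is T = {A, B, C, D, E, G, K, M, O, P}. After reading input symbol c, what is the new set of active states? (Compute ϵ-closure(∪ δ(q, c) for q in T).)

{A, B, C, D, E, G, K, M, O, P}

A on c → {P}.
D on c → {M}.
No c-transition from B, C, E, G, K, M, O, P.
Union after reading c: {M, P}.
Now take the ϵ-closure:
From M via ϵ: add A, D.
From P via ϵ: add B, C, K.
From C via ϵ: add G.
From G via ϵ: add E, O.
No new states can be added; the closed set is {A, B, C, D, E, G, K, M, O, P}.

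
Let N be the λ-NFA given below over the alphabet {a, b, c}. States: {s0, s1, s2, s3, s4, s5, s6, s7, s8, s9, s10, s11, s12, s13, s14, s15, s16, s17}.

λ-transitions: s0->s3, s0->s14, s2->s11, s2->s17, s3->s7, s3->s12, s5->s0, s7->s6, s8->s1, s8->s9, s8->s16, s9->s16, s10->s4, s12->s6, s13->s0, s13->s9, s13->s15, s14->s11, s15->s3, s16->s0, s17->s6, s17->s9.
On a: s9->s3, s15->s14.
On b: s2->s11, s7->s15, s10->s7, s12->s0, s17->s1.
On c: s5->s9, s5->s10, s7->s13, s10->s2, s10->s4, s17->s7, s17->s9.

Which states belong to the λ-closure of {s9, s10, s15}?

Start with {s9, s10, s15}.
From s9 via λ: add s16.
From s10 via λ: add s4.
From s15 via λ: add s3.
From s3 via λ: add s7, s12.
From s16 via λ: add s0.
From s0 via λ: add s14.
From s7 via λ: add s6.
From s14 via λ: add s11.
No new states can be added; the closed set is {s0, s3, s4, s6, s7, s9, s10, s11, s12, s14, s15, s16}.

{s0, s3, s4, s6, s7, s9, s10, s11, s12, s14, s15, s16}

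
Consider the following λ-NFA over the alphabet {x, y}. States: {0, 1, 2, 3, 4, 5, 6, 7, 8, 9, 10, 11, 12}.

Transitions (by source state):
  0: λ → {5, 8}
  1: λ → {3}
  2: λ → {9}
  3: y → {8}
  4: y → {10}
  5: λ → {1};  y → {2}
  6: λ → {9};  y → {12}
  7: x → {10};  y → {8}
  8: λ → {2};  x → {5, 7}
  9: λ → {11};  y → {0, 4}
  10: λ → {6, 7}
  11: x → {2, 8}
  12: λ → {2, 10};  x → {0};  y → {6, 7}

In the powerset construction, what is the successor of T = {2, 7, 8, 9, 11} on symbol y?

7 on y → {8}.
9 on y → {0, 4}.
No y-transition from 2, 8, 11.
Union after reading y: {0, 4, 8}.
Now take the λ-closure:
From 0 via λ: add 5.
From 8 via λ: add 2.
From 2 via λ: add 9.
From 5 via λ: add 1.
From 1 via λ: add 3.
From 9 via λ: add 11.
No new states can be added; the closed set is {0, 1, 2, 3, 4, 5, 8, 9, 11}.

{0, 1, 2, 3, 4, 5, 8, 9, 11}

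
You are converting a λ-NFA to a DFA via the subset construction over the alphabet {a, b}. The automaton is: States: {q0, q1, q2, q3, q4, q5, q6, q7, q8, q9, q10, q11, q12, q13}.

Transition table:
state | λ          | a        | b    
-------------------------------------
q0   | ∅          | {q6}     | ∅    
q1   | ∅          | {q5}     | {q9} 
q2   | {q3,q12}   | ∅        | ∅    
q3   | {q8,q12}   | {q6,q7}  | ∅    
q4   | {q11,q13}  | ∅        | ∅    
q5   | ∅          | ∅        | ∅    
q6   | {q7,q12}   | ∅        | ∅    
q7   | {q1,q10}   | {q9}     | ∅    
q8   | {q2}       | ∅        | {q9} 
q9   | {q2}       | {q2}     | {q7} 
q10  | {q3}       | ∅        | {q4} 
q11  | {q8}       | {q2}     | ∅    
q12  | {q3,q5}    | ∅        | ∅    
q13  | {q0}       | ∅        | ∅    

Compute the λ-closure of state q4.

{q0, q2, q3, q4, q5, q8, q11, q12, q13}

Start with {q4}.
From q4 via λ: add q11, q13.
From q11 via λ: add q8.
From q13 via λ: add q0.
From q8 via λ: add q2.
From q2 via λ: add q3, q12.
From q12 via λ: add q5.
No new states can be added; the closed set is {q0, q2, q3, q4, q5, q8, q11, q12, q13}.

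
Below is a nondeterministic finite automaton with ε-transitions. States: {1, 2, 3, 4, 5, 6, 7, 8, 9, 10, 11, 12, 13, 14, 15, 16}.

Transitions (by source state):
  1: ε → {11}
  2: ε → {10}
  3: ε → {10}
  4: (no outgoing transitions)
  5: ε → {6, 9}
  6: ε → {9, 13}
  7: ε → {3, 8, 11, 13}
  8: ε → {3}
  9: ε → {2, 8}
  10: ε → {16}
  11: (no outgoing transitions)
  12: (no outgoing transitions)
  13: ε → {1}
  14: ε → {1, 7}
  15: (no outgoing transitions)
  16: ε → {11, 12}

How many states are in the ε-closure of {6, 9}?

11

Start with {6, 9}.
From 6 via ε: add 13.
From 9 via ε: add 2, 8.
From 2 via ε: add 10.
From 8 via ε: add 3.
From 13 via ε: add 1.
From 1 via ε: add 11.
From 10 via ε: add 16.
From 16 via ε: add 12.
ε-closure = {1, 2, 3, 6, 8, 9, 10, 11, 12, 13, 16}, which has 11 states.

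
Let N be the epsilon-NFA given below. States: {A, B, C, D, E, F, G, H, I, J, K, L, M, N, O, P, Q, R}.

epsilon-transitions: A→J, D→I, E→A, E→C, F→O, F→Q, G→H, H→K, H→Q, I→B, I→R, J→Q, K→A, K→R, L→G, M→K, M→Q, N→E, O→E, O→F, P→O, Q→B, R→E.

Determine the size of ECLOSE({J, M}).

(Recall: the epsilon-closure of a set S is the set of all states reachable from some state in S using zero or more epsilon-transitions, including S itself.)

Start with {J, M}.
From J via epsilon: add Q.
From M via epsilon: add K.
From K via epsilon: add A, R.
From Q via epsilon: add B.
From R via epsilon: add E.
From E via epsilon: add C.
epsilon-closure = {A, B, C, E, J, K, M, Q, R}, which has 9 states.

9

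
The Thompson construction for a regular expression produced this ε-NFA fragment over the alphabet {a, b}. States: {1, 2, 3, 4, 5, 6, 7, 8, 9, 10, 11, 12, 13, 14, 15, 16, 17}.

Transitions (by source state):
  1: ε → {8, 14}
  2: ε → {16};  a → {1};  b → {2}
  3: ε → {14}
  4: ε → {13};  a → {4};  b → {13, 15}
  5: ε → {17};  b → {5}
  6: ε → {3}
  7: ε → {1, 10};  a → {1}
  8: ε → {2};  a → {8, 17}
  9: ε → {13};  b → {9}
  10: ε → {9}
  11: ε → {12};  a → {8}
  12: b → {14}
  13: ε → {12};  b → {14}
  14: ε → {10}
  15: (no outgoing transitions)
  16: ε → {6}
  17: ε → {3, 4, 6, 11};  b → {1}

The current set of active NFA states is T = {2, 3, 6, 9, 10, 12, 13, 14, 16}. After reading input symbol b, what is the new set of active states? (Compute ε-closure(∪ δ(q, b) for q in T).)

{2, 3, 6, 9, 10, 12, 13, 14, 16}

2 on b → {2}.
9 on b → {9}.
12 on b → {14}.
13 on b → {14}.
No b-transition from 3, 6, 10, 14, 16.
Union after reading b: {2, 9, 14}.
Now take the ε-closure:
From 2 via ε: add 16.
From 9 via ε: add 13.
From 14 via ε: add 10.
From 13 via ε: add 12.
From 16 via ε: add 6.
From 6 via ε: add 3.
No new states can be added; the closed set is {2, 3, 6, 9, 10, 12, 13, 14, 16}.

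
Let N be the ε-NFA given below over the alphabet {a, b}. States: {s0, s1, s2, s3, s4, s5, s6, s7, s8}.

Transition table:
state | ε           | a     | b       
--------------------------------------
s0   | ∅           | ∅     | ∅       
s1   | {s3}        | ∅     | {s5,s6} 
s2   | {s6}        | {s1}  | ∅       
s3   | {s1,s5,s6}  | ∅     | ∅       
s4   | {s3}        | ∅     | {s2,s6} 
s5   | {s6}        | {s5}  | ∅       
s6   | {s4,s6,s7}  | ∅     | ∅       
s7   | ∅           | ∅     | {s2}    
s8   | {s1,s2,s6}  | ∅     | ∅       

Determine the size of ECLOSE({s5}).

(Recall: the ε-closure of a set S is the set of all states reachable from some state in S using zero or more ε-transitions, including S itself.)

6

Start with {s5}.
From s5 via ε: add s6.
From s6 via ε: add s4, s7.
From s4 via ε: add s3.
From s3 via ε: add s1.
ε-closure = {s1, s3, s4, s5, s6, s7}, which has 6 states.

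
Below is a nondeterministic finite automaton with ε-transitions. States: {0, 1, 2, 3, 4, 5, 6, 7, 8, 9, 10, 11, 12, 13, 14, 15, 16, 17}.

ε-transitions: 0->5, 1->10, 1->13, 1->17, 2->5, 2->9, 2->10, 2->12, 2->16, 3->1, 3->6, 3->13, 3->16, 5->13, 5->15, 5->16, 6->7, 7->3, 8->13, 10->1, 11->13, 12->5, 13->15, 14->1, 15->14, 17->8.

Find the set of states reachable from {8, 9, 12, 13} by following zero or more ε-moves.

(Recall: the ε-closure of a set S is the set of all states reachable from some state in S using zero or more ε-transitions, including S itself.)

{1, 5, 8, 9, 10, 12, 13, 14, 15, 16, 17}

Start with {8, 9, 12, 13}.
From 12 via ε: add 5.
From 13 via ε: add 15.
From 5 via ε: add 16.
From 15 via ε: add 14.
From 14 via ε: add 1.
From 1 via ε: add 10, 17.
No new states can be added; the closed set is {1, 5, 8, 9, 10, 12, 13, 14, 15, 16, 17}.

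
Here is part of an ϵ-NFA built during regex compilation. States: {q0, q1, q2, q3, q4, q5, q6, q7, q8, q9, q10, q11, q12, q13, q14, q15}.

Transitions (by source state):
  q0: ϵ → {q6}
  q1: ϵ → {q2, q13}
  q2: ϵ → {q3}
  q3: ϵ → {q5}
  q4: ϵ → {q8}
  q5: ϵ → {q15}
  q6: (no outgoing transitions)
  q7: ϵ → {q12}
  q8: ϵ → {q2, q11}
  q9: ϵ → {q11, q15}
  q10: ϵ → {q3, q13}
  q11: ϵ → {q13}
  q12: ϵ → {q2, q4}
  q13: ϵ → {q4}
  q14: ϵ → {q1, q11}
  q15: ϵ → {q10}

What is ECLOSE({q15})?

Start with {q15}.
From q15 via ϵ: add q10.
From q10 via ϵ: add q3, q13.
From q3 via ϵ: add q5.
From q13 via ϵ: add q4.
From q4 via ϵ: add q8.
From q8 via ϵ: add q2, q11.
No new states can be added; the closed set is {q2, q3, q4, q5, q8, q10, q11, q13, q15}.

{q2, q3, q4, q5, q8, q10, q11, q13, q15}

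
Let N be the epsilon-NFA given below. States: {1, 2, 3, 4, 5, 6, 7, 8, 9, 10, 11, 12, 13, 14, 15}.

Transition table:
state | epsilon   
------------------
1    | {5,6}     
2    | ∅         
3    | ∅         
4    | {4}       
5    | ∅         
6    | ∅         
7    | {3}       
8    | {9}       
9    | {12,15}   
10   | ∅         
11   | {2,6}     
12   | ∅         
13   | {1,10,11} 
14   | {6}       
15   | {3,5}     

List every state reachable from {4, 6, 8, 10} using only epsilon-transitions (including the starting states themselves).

Start with {4, 6, 8, 10}.
From 8 via epsilon: add 9.
From 9 via epsilon: add 12, 15.
From 15 via epsilon: add 3, 5.
No new states can be added; the closed set is {3, 4, 5, 6, 8, 9, 10, 12, 15}.

{3, 4, 5, 6, 8, 9, 10, 12, 15}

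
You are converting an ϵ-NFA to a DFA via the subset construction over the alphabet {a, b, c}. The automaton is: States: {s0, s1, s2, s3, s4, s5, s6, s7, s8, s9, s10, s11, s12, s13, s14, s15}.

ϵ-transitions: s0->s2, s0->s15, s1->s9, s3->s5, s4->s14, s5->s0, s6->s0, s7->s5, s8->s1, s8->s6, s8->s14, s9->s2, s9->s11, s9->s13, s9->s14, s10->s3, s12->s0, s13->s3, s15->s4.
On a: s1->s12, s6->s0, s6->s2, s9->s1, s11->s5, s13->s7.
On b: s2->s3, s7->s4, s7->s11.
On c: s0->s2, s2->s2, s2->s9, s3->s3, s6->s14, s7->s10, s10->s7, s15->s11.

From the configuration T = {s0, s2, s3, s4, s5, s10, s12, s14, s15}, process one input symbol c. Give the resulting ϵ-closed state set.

s0 on c → {s2}.
s2 on c → {s2, s9}.
s3 on c → {s3}.
s10 on c → {s7}.
s15 on c → {s11}.
No c-transition from s4, s5, s12, s14.
Union after reading c: {s2, s3, s7, s9, s11}.
Now take the ϵ-closure:
From s3 via ϵ: add s5.
From s9 via ϵ: add s13, s14.
From s5 via ϵ: add s0.
From s0 via ϵ: add s15.
From s15 via ϵ: add s4.
No new states can be added; the closed set is {s0, s2, s3, s4, s5, s7, s9, s11, s13, s14, s15}.

{s0, s2, s3, s4, s5, s7, s9, s11, s13, s14, s15}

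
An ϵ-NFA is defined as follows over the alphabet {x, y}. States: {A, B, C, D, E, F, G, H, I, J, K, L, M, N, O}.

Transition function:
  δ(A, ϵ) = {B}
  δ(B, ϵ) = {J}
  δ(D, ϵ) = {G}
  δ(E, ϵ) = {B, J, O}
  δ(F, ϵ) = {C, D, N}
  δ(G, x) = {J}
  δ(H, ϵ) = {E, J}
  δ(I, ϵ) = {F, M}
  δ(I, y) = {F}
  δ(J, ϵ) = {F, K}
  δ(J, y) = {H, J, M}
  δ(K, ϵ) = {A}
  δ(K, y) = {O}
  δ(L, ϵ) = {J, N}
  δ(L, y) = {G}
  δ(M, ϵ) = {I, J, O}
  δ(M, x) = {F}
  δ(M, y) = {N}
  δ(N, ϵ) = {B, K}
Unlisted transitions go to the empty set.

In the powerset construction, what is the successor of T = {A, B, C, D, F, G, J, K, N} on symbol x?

{A, B, C, D, F, G, J, K, N}

G on x → {J}.
No x-transition from A, B, C, D, F, J, K, N.
Union after reading x: {J}.
Now take the ϵ-closure:
From J via ϵ: add F, K.
From F via ϵ: add C, D, N.
From K via ϵ: add A.
From A via ϵ: add B.
From D via ϵ: add G.
No new states can be added; the closed set is {A, B, C, D, F, G, J, K, N}.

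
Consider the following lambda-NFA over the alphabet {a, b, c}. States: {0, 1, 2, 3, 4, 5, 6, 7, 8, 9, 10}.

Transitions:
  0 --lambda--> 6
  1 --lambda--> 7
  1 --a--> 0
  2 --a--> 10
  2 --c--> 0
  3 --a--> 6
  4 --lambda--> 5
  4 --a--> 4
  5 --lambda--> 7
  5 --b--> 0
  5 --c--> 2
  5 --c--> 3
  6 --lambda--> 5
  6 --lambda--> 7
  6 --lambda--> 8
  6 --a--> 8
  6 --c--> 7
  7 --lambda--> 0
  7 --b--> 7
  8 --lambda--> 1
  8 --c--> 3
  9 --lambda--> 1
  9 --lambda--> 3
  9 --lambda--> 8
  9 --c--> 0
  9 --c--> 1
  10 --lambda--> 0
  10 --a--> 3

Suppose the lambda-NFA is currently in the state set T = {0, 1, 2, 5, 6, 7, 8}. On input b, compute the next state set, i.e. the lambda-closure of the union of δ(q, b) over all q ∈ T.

{0, 1, 5, 6, 7, 8}

5 on b → {0}.
7 on b → {7}.
No b-transition from 0, 1, 2, 6, 8.
Union after reading b: {0, 7}.
Now take the lambda-closure:
From 0 via lambda: add 6.
From 6 via lambda: add 5, 8.
From 8 via lambda: add 1.
No new states can be added; the closed set is {0, 1, 5, 6, 7, 8}.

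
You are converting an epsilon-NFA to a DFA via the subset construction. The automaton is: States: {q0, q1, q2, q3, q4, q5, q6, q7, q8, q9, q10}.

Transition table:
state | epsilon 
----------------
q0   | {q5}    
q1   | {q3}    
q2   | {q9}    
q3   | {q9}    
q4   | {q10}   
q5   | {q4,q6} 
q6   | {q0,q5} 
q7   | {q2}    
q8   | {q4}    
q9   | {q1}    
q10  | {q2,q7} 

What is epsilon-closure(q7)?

{q1, q2, q3, q7, q9}

Start with {q7}.
From q7 via epsilon: add q2.
From q2 via epsilon: add q9.
From q9 via epsilon: add q1.
From q1 via epsilon: add q3.
No new states can be added; the closed set is {q1, q2, q3, q7, q9}.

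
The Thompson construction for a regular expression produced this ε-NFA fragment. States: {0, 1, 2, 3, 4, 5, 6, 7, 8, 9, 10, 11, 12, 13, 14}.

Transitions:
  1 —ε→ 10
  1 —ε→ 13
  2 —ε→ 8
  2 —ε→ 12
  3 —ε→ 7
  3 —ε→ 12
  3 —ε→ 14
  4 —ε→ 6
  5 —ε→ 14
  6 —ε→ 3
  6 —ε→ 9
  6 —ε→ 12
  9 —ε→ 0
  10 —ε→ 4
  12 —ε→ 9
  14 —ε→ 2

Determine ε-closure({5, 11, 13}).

{0, 2, 5, 8, 9, 11, 12, 13, 14}

Start with {5, 11, 13}.
From 5 via ε: add 14.
From 14 via ε: add 2.
From 2 via ε: add 8, 12.
From 12 via ε: add 9.
From 9 via ε: add 0.
No new states can be added; the closed set is {0, 2, 5, 8, 9, 11, 12, 13, 14}.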